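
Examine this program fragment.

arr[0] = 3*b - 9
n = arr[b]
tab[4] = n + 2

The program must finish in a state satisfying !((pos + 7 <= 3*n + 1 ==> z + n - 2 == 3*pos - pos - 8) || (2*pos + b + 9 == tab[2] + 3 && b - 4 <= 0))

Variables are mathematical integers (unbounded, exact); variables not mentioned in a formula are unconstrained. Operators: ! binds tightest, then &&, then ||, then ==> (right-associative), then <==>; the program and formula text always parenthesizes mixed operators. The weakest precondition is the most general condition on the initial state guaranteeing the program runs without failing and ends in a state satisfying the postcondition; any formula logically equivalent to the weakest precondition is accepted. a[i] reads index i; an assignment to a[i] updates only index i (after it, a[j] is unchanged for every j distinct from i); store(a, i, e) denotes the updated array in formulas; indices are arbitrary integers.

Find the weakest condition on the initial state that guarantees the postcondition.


Working backward. After the program, the postcondition !((pos + 7 <= 3*n + 1 ==> z + n - 2 == 3*pos - pos - 8) || (2*pos + b + 9 == tab[2] + 3 && b - 4 <= 0)) must hold; in canonical form it is !((pos <= 3*n - 6 ==> n + z == 2*pos - 6) || (b + 2*pos == tab[2] - 6 && b <= 4)).
Before tab[4] := n + 2: !((pos <= 3*n - 6 ==> n + z == 2*pos - 6) || (b + 2*pos == tab[2] - 6 && b <= 4))
Before n := arr[b]: !((pos <= 3*arr[b] - 6 ==> arr[b] + z == 2*pos - 6) || (b + 2*pos == tab[2] - 6 && b <= 4))
Before arr[0] := 3*b - 9: !((pos <= 3*store(arr, 0, 3*b - 9)[b] - 6 ==> store(arr, 0, 3*b - 9)[b] + z == 2*pos - 6) || (b + 2*pos == tab[2] - 6 && b <= 4))
Answer: WP = !((pos <= 3*store(arr, 0, 3*b - 9)[b] - 6 ==> store(arr, 0, 3*b - 9)[b] + z == 2*pos - 6) || (b + 2*pos == tab[2] - 6 && b <= 4))


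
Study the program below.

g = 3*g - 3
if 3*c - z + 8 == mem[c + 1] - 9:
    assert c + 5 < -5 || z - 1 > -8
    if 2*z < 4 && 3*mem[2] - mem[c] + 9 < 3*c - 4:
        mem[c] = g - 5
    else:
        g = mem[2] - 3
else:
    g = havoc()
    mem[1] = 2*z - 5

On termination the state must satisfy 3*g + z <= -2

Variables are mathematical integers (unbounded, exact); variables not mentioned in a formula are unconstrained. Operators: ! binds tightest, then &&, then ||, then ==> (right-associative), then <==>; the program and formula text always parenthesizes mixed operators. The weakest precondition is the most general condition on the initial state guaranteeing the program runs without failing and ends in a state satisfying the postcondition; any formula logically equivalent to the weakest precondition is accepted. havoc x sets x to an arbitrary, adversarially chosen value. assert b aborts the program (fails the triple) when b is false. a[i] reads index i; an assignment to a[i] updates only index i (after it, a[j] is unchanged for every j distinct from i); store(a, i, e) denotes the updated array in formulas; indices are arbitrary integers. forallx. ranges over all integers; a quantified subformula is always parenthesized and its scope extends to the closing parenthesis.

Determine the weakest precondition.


Working backward. After the program, 3*g + z <= -2 must hold.
Then branch requires (c < -10 || z > -7) && ((2*z < 4 && 3*mem[2] < mem[c] + 3*c - 13) ==> 3*g + z <= -2) && ((!(2*z < 4 && 3*mem[2] < mem[c] + 3*c - 13)) ==> 3*mem[2] + z <= 7); else branch requires forall g_1. 3*g_1 + z <= -2.
Before the if: (3*c == mem[c + 1] + z - 17 ==> ((c < -10 || z > -7) && ((2*z < 4 && 3*mem[2] < mem[c] + 3*c - 13) ==> 3*g + z <= -2) && ((!(2*z < 4 && 3*mem[2] < mem[c] + 3*c - 13)) ==> 3*mem[2] + z <= 7))) && ((!(3*c == mem[c + 1] + z - 17)) ==> (forall g_1. 3*g_1 + z <= -2))
Before g := 3*g - 3: (3*c == mem[c + 1] + z - 17 ==> ((c < -10 || z > -7) && ((2*z < 4 && 3*mem[2] < mem[c] + 3*c - 13) ==> 9*g + z <= 7) && ((!(2*z < 4 && 3*mem[2] < mem[c] + 3*c - 13)) ==> 3*mem[2] + z <= 7))) && ((!(3*c == mem[c + 1] + z - 17)) ==> (forall g_1. 3*g_1 + z <= -2))
Answer: WP = (3*c == mem[c + 1] + z - 17 ==> ((c < -10 || z > -7) && ((2*z < 4 && 3*mem[2] < mem[c] + 3*c - 13) ==> 9*g + z <= 7) && ((!(2*z < 4 && 3*mem[2] < mem[c] + 3*c - 13)) ==> 3*mem[2] + z <= 7))) && ((!(3*c == mem[c + 1] + z - 17)) ==> (forall g_1. 3*g_1 + z <= -2))


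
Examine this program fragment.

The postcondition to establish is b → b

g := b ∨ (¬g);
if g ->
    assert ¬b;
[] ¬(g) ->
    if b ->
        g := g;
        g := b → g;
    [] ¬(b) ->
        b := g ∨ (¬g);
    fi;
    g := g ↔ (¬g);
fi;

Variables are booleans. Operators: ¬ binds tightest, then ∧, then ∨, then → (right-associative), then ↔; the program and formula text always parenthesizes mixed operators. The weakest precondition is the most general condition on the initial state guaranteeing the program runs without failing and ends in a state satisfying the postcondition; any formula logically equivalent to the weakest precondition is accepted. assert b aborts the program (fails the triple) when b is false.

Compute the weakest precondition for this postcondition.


Working backward. After the program, the postcondition b → b must hold; in canonical form it is true.
Then branch requires ¬b; else branch requires true.
Before the if: g → (¬b)
Before g := b ∨ (¬g): (b ∨ (¬g)) → (¬b)
Answer: WP = (b ∨ (¬g)) → (¬b)


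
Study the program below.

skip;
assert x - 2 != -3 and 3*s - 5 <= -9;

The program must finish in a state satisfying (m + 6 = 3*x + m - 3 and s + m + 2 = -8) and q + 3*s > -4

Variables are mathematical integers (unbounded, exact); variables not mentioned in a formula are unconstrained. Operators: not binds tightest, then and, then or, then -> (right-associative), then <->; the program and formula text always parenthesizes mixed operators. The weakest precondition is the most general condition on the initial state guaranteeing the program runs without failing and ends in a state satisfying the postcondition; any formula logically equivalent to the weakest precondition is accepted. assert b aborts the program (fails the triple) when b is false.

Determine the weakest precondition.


Working backward. After the program, the postcondition (m + 6 = 3*x + m - 3 and s + m + 2 = -8) and q + 3*s > -4 must hold; in canonical form it is 3*x = 9 and m + s = -10 and q + 3*s > -4.
Before assert x - 2 != -3 and 3*s - 5 <= -9: x != -1 and 3*s <= -4 and 3*x = 9 and m + s = -10 and q + 3*s > -4
Before skip: x != -1 and 3*s <= -4 and 3*x = 9 and m + s = -10 and q + 3*s > -4
Answer: WP = x != -1 and 3*s <= -4 and 3*x = 9 and m + s = -10 and q + 3*s > -4


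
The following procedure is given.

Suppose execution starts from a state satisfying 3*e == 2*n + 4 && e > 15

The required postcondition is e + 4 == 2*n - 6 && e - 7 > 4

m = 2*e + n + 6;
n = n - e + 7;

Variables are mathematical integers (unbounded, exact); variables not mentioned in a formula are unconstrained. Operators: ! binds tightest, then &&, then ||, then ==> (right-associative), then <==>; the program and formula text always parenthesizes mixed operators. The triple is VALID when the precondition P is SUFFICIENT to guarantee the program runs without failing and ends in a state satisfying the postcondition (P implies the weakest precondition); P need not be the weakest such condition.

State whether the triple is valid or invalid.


Working backward. After the program, the postcondition e + 4 == 2*n - 6 && e - 7 > 4 must hold; in canonical form it is e == 2*n - 10 && e > 11.
Before n := n - e + 7: 3*e == 2*n + 4 && e > 11
Before m := 2*e + n + 6: 3*e == 2*n + 4 && e > 11
The weakest precondition is 3*e == 2*n + 4 && e > 11.
Check whether 3*e == 2*n + 4 && e > 15 implies it.
Every state satisfying the precondition satisfies the weakest precondition: the implication holds.
Answer: valid


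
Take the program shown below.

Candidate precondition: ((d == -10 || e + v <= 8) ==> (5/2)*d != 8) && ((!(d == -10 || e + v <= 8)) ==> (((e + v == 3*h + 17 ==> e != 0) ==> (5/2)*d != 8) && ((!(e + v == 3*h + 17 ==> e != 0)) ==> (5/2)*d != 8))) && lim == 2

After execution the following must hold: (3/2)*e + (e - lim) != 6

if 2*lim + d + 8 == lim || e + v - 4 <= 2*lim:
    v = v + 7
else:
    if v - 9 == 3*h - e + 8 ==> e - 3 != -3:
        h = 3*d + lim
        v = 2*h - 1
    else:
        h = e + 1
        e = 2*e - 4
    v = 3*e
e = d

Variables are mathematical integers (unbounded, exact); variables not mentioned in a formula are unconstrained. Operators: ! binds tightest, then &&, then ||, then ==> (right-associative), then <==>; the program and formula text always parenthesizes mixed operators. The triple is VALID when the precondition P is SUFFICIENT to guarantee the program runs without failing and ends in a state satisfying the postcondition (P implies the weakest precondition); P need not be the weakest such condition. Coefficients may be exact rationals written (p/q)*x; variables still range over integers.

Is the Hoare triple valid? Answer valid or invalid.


Working backward. After the program, the postcondition (3/2)*e + (e - lim) != 6 must hold; in canonical form it is (5/2)*e != lim + 6.
Before e := d: (5/2)*d != lim + 6
Then branch requires (5/2)*d != lim + 6; else branch requires ((e + v == 3*h + 17 ==> e != 0) ==> (5/2)*d != lim + 6) && ((!(e + v == 3*h + 17 ==> e != 0)) ==> (5/2)*d != lim + 6).
Before the if: ((d + lim == -8 || e + v <= 2*lim + 4) ==> (5/2)*d != lim + 6) && ((!(d + lim == -8 || e + v <= 2*lim + 4)) ==> (((e + v == 3*h + 17 ==> e != 0) ==> (5/2)*d != lim + 6) && ((!(e + v == 3*h + 17 ==> e != 0)) ==> (5/2)*d != lim + 6)))
The weakest precondition is ((d + lim == -8 || e + v <= 2*lim + 4) ==> (5/2)*d != lim + 6) && ((!(d + lim == -8 || e + v <= 2*lim + 4)) ==> (((e + v == 3*h + 17 ==> e != 0) ==> (5/2)*d != lim + 6) && ((!(e + v == 3*h + 17 ==> e != 0)) ==> (5/2)*d != lim + 6))).
Check whether ((d == -10 || e + v <= 8) ==> (5/2)*d != 8) && ((!(d == -10 || e + v <= 8)) ==> (((e + v == 3*h + 17 ==> e != 0) ==> (5/2)*d != 8) && ((!(e + v == 3*h + 17 ==> e != 0)) ==> (5/2)*d != 8))) && lim == 2 implies it.
Every state satisfying the precondition satisfies the weakest precondition: the implication holds.
Answer: valid


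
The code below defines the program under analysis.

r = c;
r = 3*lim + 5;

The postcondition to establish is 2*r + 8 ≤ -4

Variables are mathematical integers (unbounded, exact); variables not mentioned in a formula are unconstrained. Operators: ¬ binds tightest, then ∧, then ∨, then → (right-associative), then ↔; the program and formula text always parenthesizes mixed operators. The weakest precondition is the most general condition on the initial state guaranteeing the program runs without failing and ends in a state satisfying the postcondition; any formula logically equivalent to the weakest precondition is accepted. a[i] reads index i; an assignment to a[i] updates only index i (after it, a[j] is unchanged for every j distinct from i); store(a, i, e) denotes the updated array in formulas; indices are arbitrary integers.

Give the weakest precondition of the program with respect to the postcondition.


Working backward. After the program, the postcondition 2*r + 8 ≤ -4 must hold; in canonical form it is 2*r ≤ -12.
Before r := 3*lim + 5: 6*lim ≤ -22
Before r := c: 6*lim ≤ -22
Answer: WP = 6*lim ≤ -22


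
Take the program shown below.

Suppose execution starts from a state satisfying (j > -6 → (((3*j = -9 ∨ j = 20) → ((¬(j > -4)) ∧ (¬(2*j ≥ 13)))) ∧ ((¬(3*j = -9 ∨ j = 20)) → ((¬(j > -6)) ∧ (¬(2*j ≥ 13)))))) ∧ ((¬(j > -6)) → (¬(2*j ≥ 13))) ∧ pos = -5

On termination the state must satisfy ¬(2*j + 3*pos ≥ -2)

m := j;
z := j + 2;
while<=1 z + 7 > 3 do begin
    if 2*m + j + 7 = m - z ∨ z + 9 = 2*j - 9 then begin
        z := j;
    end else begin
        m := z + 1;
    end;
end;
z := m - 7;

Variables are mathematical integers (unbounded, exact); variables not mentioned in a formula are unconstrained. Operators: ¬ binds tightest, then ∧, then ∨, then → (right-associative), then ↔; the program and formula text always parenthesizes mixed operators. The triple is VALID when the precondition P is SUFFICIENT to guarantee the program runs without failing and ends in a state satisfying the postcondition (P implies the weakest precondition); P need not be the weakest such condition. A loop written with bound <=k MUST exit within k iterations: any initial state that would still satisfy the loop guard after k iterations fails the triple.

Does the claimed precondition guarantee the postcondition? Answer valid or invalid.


Working backward. After the program, ¬(2*j + 3*pos ≥ -2) must hold.
Before z := m - 7: ¬(2*j + 3*pos ≥ -2)
Before the loop (bound <=1), unroll the exhaustion recursion (WP_0 = exit-now case; WP_j = one more guarded iteration, up to j = 1):
  WP_0: (¬(z > -4)) ∧ (¬(2*j + 3*pos ≥ -2))
  WP_1: (z > -4 → (((j + m + z = -7 ∨ z = 2*j - 18) → ((¬(j > -4)) ∧ (¬(2*j + 3*pos ≥ -2)))) ∧ ((¬(j + m + z = -7 ∨ z = 2*j - 18)) → ((¬(z > -4)) ∧ (¬(2*j + 3*pos ≥ -2)))))) ∧ ((¬(z > -4)) → (¬(2*j + 3*pos ≥ -2)))
So before the loop: (z > -4 → (((j + m + z = -7 ∨ z = 2*j - 18) → ((¬(j > -4)) ∧ (¬(2*j + 3*pos ≥ -2)))) ∧ ((¬(j + m + z = -7 ∨ z = 2*j - 18)) → ((¬(z > -4)) ∧ (¬(2*j + 3*pos ≥ -2)))))) ∧ ((¬(z > -4)) → (¬(2*j + 3*pos ≥ -2)))
Before z := j + 2: (j > -6 → (((2*j + m = -9 ∨ j = 20) → ((¬(j > -4)) ∧ (¬(2*j + 3*pos ≥ -2)))) ∧ ((¬(2*j + m = -9 ∨ j = 20)) → ((¬(j > -6)) ∧ (¬(2*j + 3*pos ≥ -2)))))) ∧ ((¬(j > -6)) → (¬(2*j + 3*pos ≥ -2)))
Before m := j: (j > -6 → (((3*j = -9 ∨ j = 20) → ((¬(j > -4)) ∧ (¬(2*j + 3*pos ≥ -2)))) ∧ ((¬(3*j = -9 ∨ j = 20)) → ((¬(j > -6)) ∧ (¬(2*j + 3*pos ≥ -2)))))) ∧ ((¬(j > -6)) → (¬(2*j + 3*pos ≥ -2)))
The weakest precondition is (j > -6 → (((3*j = -9 ∨ j = 20) → ((¬(j > -4)) ∧ (¬(2*j + 3*pos ≥ -2)))) ∧ ((¬(3*j = -9 ∨ j = 20)) → ((¬(j > -6)) ∧ (¬(2*j + 3*pos ≥ -2)))))) ∧ ((¬(j > -6)) → (¬(2*j + 3*pos ≥ -2))).
Check whether (j > -6 → (((3*j = -9 ∨ j = 20) → ((¬(j > -4)) ∧ (¬(2*j ≥ 13)))) ∧ ((¬(3*j = -9 ∨ j = 20)) → ((¬(j > -6)) ∧ (¬(2*j ≥ 13)))))) ∧ ((¬(j > -6)) → (¬(2*j ≥ 13))) ∧ pos = -5 implies it.
Every state satisfying the precondition satisfies the weakest precondition: the implication holds.
Answer: valid


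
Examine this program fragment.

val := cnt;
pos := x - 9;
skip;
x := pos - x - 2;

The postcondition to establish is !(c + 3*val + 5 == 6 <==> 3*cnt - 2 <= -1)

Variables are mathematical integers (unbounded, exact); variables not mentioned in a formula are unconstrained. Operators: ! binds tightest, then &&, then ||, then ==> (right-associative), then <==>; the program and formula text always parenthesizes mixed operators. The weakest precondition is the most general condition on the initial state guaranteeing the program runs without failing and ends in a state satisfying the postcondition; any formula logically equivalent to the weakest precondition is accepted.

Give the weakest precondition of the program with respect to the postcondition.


Working backward. After the program, the postcondition !(c + 3*val + 5 == 6 <==> 3*cnt - 2 <= -1) must hold; in canonical form it is !(c + 3*val == 1 <==> 3*cnt <= 1).
Before x := pos - x - 2: !(c + 3*val == 1 <==> 3*cnt <= 1)
Before skip: !(c + 3*val == 1 <==> 3*cnt <= 1)
Before pos := x - 9: !(c + 3*val == 1 <==> 3*cnt <= 1)
Before val := cnt: !(c + 3*cnt == 1 <==> 3*cnt <= 1)
Answer: WP = !(c + 3*cnt == 1 <==> 3*cnt <= 1)


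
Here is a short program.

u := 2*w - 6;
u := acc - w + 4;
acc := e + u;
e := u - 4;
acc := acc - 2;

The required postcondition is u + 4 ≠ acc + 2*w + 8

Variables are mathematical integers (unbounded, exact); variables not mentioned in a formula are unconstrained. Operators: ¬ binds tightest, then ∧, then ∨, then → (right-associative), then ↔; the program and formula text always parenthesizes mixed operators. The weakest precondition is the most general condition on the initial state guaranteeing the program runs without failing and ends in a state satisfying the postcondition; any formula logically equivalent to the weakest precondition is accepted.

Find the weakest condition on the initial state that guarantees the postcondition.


Working backward. After the program, the postcondition u + 4 ≠ acc + 2*w + 8 must hold; in canonical form it is u ≠ acc + 2*w + 4.
Before acc := acc - 2: u ≠ acc + 2*w + 2
Before e := u - 4: u ≠ acc + 2*w + 2
Before acc := e + u: e + 2*w ≠ -2
Before u := acc - w + 4: e + 2*w ≠ -2
Before u := 2*w - 6: e + 2*w ≠ -2
Answer: WP = e + 2*w ≠ -2


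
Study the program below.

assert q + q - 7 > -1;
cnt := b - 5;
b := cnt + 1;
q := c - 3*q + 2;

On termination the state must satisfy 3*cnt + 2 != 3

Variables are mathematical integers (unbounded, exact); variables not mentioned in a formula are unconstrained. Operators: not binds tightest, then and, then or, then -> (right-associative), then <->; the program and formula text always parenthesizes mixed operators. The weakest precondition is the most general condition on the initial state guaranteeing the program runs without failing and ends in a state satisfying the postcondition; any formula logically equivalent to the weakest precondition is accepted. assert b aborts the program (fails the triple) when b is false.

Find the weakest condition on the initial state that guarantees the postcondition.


Working backward. After the program, the postcondition 3*cnt + 2 != 3 must hold; in canonical form it is 3*cnt != 1.
Before q := c - 3*q + 2: 3*cnt != 1
Before b := cnt + 1: 3*cnt != 1
Before cnt := b - 5: 3*b != 16
Before assert q + q - 7 > -1: 2*q > 6 and 3*b != 16
Answer: WP = 2*q > 6 and 3*b != 16


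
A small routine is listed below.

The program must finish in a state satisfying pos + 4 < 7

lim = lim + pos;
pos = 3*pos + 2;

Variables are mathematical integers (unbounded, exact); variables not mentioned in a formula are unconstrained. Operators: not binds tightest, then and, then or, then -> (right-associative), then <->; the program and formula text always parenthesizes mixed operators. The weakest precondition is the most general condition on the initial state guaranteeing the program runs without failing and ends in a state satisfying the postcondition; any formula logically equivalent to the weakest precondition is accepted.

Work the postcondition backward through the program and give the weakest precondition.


Working backward. After the program, the postcondition pos + 4 < 7 must hold; in canonical form it is pos < 3.
Before pos := 3*pos + 2: 3*pos < 1
Before lim := lim + pos: 3*pos < 1
Answer: WP = 3*pos < 1


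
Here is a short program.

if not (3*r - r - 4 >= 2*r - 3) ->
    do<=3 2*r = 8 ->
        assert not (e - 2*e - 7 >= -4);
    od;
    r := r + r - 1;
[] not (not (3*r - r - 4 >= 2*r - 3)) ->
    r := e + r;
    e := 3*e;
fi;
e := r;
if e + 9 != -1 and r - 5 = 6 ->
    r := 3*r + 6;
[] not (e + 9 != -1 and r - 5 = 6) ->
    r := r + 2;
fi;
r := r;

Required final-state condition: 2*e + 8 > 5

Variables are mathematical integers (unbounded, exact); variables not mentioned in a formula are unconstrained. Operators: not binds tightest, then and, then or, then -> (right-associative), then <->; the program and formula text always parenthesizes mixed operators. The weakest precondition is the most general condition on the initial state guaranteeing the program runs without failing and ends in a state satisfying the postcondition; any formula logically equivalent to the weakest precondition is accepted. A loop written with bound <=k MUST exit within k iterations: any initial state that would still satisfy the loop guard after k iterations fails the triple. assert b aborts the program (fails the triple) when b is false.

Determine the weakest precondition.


Working backward. After the program, the postcondition 2*e + 8 > 5 must hold; in canonical form it is 2*e > -3.
Before r := r: 2*e > -3
Then branch requires 2*e > -3; else branch requires 2*e > -3.
Before the if: ((e != -10 and r = 11) -> 2*e > -3) and ((not (e != -10 and r = 11)) -> 2*e > -3)
Before e := r: ((r != -10 and r = 11) -> 2*r > -3) and ((not (r != -10 and r = 11)) -> 2*r > -3)
Then branch requires (2*r = 8 -> ((not (e <= -3)) and (2*r = 8 -> ((not (e <= -3)) and (2*r = 8 -> ((not (e <= -3)) and (not (2*r = 8)) and ((2*r != -9 and 2*r = 12) -> 4*r > -1) and ((not (2*r != -9 and 2*r = 12)) -> 4*r > -1))) and ((not (2*r = 8)) -> (((2*r != -9 and 2*r = 12) -> 4*r > -1) and ((not (2*r != -9 and 2*r = 12)) -> 4*r > -1))))) and ((not (2*r = 8)) -> (((2*r != -9 and 2*r = 12) -> 4*r > -1) and ((not (2*r != -9 and 2*r = 12)) -> 4*r > -1))))) and ((not (2*r = 8)) -> (((2*r != -9 and 2*r = 12) -> 4*r > -1) and ((not (2*r != -9 and 2*r = 12)) -> 4*r > -1))); else branch requires ((e + r != -10 and e + r = 11) -> 2*e + 2*r > -3) and ((not (e + r != -10 and e + r = 11)) -> 2*e + 2*r > -3).
Before the if: (2*r = 8 -> ((not (e <= -3)) and (2*r = 8 -> ((not (e <= -3)) and (2*r = 8 -> ((not (e <= -3)) and (not (2*r = 8)) and ((2*r != -9 and 2*r = 12) -> 4*r > -1) and ((not (2*r != -9 and 2*r = 12)) -> 4*r > -1))) and ((not (2*r = 8)) -> (((2*r != -9 and 2*r = 12) -> 4*r > -1) and ((not (2*r != -9 and 2*r = 12)) -> 4*r > -1))))) and ((not (2*r = 8)) -> (((2*r != -9 and 2*r = 12) -> 4*r > -1) and ((not (2*r != -9 and 2*r = 12)) -> 4*r > -1))))) and ((not (2*r = 8)) -> (((2*r != -9 and 2*r = 12) -> 4*r > -1) and ((not (2*r != -9 and 2*r = 12)) -> 4*r > -1)))
Answer: WP = (2*r = 8 -> ((not (e <= -3)) and (2*r = 8 -> ((not (e <= -3)) and (2*r = 8 -> ((not (e <= -3)) and (not (2*r = 8)) and ((2*r != -9 and 2*r = 12) -> 4*r > -1) and ((not (2*r != -9 and 2*r = 12)) -> 4*r > -1))) and ((not (2*r = 8)) -> (((2*r != -9 and 2*r = 12) -> 4*r > -1) and ((not (2*r != -9 and 2*r = 12)) -> 4*r > -1))))) and ((not (2*r = 8)) -> (((2*r != -9 and 2*r = 12) -> 4*r > -1) and ((not (2*r != -9 and 2*r = 12)) -> 4*r > -1))))) and ((not (2*r = 8)) -> (((2*r != -9 and 2*r = 12) -> 4*r > -1) and ((not (2*r != -9 and 2*r = 12)) -> 4*r > -1)))


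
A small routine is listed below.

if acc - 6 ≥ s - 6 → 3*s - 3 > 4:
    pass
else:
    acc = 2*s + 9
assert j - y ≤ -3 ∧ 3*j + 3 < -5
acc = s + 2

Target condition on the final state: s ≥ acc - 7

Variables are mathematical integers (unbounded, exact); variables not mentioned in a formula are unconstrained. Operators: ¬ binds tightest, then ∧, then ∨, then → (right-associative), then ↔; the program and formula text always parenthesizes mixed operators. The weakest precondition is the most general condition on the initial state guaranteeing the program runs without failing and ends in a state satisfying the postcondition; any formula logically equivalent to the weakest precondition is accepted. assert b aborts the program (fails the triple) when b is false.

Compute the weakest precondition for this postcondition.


Working backward. After the program, s ≥ acc - 7 must hold.
Before acc := s + 2: true
Before assert j - y ≤ -3 ∧ 3*j + 3 < -5: j ≤ y - 3 ∧ 3*j < -8
Then branch requires j ≤ y - 3 ∧ 3*j < -8; else branch requires j ≤ y - 3 ∧ 3*j < -8.
Before the if: ((acc ≥ s → 3*s > 7) → (j ≤ y - 3 ∧ 3*j < -8)) ∧ ((¬(acc ≥ s → 3*s > 7)) → (j ≤ y - 3 ∧ 3*j < -8))
Answer: WP = ((acc ≥ s → 3*s > 7) → (j ≤ y - 3 ∧ 3*j < -8)) ∧ ((¬(acc ≥ s → 3*s > 7)) → (j ≤ y - 3 ∧ 3*j < -8))


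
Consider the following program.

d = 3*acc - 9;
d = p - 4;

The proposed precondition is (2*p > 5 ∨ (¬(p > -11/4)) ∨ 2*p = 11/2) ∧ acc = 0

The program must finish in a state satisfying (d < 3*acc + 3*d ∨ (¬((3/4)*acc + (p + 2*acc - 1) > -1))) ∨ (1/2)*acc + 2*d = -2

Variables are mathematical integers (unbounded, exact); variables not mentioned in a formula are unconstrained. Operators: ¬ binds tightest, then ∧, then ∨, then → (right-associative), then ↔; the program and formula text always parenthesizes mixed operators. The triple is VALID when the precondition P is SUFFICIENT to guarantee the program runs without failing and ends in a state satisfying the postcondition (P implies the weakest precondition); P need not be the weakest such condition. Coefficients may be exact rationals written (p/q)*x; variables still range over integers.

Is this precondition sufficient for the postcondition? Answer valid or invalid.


Working backward. After the program, the postcondition (d < 3*acc + 3*d ∨ (¬((3/4)*acc + (p + 2*acc - 1) > -1))) ∨ (1/2)*acc + 2*d = -2 must hold; in canonical form it is 3*acc + 2*d > 0 ∨ (¬((11/4)*acc + p > 0)) ∨ (1/2)*acc + 2*d = -2.
Before d := p - 4: 3*acc + 2*p > 8 ∨ (¬((11/4)*acc + p > 0)) ∨ (1/2)*acc + 2*p = 6
Before d := 3*acc - 9: 3*acc + 2*p > 8 ∨ (¬((11/4)*acc + p > 0)) ∨ (1/2)*acc + 2*p = 6
The weakest precondition is 3*acc + 2*p > 8 ∨ (¬((11/4)*acc + p > 0)) ∨ (1/2)*acc + 2*p = 6.
Check whether (2*p > 5 ∨ (¬(p > -11/4)) ∨ 2*p = 11/2) ∧ acc = 0 implies it.
Countermodel: at the initial state acc = 0, p = 4, the precondition holds but the weakest precondition fails.
Answer: invalid


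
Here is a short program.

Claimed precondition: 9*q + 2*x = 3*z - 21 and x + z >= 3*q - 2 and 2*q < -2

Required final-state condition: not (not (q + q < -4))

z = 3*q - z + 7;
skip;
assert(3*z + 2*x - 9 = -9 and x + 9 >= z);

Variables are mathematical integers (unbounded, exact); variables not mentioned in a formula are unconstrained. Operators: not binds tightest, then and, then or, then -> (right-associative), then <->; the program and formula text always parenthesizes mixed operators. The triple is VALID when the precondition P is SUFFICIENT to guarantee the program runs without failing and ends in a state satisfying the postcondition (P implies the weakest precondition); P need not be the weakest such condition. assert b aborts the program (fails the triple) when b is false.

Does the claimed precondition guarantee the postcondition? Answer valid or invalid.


Working backward. After the program, the postcondition not (not (q + q < -4)) must hold; in canonical form it is 2*q < -4.
Before assert 3*z + 2*x - 9 = -9 and x + 9 >= z: 2*x + 3*z = 0 and x >= z - 9 and 2*q < -4
Before skip: 2*x + 3*z = 0 and x >= z - 9 and 2*q < -4
Before z := 3*q - z + 7: 9*q + 2*x = 3*z - 21 and x + z >= 3*q - 2 and 2*q < -4
The weakest precondition is 9*q + 2*x = 3*z - 21 and x + z >= 3*q - 2 and 2*q < -4.
Check whether 9*q + 2*x = 3*z - 21 and x + z >= 3*q - 2 and 2*q < -2 implies it.
Countermodel: at the initial state q = -2, x = -3, z = -1, the precondition holds but the weakest precondition fails.
Answer: invalid


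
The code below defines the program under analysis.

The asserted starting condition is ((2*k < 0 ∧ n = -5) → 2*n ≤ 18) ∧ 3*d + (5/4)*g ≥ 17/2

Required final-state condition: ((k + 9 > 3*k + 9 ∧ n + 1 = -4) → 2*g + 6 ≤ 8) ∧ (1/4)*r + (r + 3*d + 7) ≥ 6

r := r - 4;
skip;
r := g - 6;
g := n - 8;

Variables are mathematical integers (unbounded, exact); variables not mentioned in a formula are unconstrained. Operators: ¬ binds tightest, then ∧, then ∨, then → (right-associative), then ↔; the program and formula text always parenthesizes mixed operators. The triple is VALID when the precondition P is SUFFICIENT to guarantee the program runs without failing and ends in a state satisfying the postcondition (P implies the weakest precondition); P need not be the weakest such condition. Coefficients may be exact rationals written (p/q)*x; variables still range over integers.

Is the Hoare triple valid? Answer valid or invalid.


Working backward. After the program, the postcondition ((k + 9 > 3*k + 9 ∧ n + 1 = -4) → 2*g + 6 ≤ 8) ∧ (1/4)*r + (r + 3*d + 7) ≥ 6 must hold; in canonical form it is ((2*k < 0 ∧ n = -5) → 2*g ≤ 2) ∧ 3*d + (5/4)*r ≥ -1.
Before g := n - 8: ((2*k < 0 ∧ n = -5) → 2*n ≤ 18) ∧ 3*d + (5/4)*r ≥ -1
Before r := g - 6: ((2*k < 0 ∧ n = -5) → 2*n ≤ 18) ∧ 3*d + (5/4)*g ≥ 13/2
Before skip: ((2*k < 0 ∧ n = -5) → 2*n ≤ 18) ∧ 3*d + (5/4)*g ≥ 13/2
Before r := r - 4: ((2*k < 0 ∧ n = -5) → 2*n ≤ 18) ∧ 3*d + (5/4)*g ≥ 13/2
The weakest precondition is ((2*k < 0 ∧ n = -5) → 2*n ≤ 18) ∧ 3*d + (5/4)*g ≥ 13/2.
Check whether ((2*k < 0 ∧ n = -5) → 2*n ≤ 18) ∧ 3*d + (5/4)*g ≥ 17/2 implies it.
Every state satisfying the precondition satisfies the weakest precondition: the implication holds.
Answer: valid


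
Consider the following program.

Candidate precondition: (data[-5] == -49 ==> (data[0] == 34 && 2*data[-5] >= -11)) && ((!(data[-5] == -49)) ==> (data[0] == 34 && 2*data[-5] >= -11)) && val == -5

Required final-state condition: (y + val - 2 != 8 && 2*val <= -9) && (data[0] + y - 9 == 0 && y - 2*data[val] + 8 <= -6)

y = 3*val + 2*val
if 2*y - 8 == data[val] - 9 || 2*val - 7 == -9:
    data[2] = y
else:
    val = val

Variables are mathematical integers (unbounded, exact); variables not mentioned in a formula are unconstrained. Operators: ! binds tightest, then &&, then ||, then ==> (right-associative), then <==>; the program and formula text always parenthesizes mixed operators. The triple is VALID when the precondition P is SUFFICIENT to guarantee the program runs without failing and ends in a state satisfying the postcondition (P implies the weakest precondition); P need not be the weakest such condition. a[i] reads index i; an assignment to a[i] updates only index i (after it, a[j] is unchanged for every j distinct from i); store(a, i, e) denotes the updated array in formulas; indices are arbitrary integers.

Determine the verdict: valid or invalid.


Working backward. After the program, the postcondition (y + val - 2 != 8 && 2*val <= -9) && (data[0] + y - 9 == 0 && y - 2*data[val] + 8 <= -6) must hold; in canonical form it is val + y != 10 && 2*val <= -9 && data[0] + y == 9 && y <= 2*data[val] - 14.
Then branch requires val + y != 10 && 2*val <= -9 && data[0] + y == 9 && y <= 2*store(data, 2, y)[val] - 14; else branch requires val + y != 10 && 2*val <= -9 && data[0] + y == 9 && y <= 2*data[val] - 14.
Before the if: ((2*y == data[val] - 1 || 2*val == -2) ==> (val + y != 10 && 2*val <= -9 && data[0] + y == 9 && y <= 2*store(data, 2, y)[val] - 14)) && ((!(2*y == data[val] - 1 || 2*val == -2)) ==> (val + y != 10 && 2*val <= -9 && data[0] + y == 9 && y <= 2*data[val] - 14))
Before y := 3*val + 2*val: ((10*val == data[val] - 1 || 2*val == -2) ==> (6*val != 10 && 2*val <= -9 && data[0] + 5*val == 9 && 5*val <= 2*store(data, 2, 5*val)[val] - 14)) && ((!(10*val == data[val] - 1 || 2*val == -2)) ==> (6*val != 10 && 2*val <= -9 && data[0] + 5*val == 9 && 5*val <= 2*data[val] - 14))
The weakest precondition is ((10*val == data[val] - 1 || 2*val == -2) ==> (6*val != 10 && 2*val <= -9 && data[0] + 5*val == 9 && 5*val <= 2*store(data, 2, 5*val)[val] - 14)) && ((!(10*val == data[val] - 1 || 2*val == -2)) ==> (6*val != 10 && 2*val <= -9 && data[0] + 5*val == 9 && 5*val <= 2*data[val] - 14)).
Check whether (data[-5] == -49 ==> (data[0] == 34 && 2*data[-5] >= -11)) && ((!(data[-5] == -49)) ==> (data[0] == 34 && 2*data[-5] >= -11)) && val == -5 implies it.
Every state satisfying the precondition satisfies the weakest precondition: the implication holds.
Answer: valid


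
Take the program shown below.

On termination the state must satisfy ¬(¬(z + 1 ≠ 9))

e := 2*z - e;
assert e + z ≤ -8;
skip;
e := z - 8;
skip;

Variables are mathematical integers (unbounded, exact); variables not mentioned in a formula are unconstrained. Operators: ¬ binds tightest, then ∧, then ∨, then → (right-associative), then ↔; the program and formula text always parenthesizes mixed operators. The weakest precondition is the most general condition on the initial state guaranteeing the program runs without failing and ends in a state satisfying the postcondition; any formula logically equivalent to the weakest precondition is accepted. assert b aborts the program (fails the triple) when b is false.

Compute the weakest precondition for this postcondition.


Working backward. After the program, the postcondition ¬(¬(z + 1 ≠ 9)) must hold; in canonical form it is z ≠ 8.
Before skip: z ≠ 8
Before e := z - 8: z ≠ 8
Before skip: z ≠ 8
Before assert e + z ≤ -8: e + z ≤ -8 ∧ z ≠ 8
Before e := 2*z - e: 3*z ≤ e - 8 ∧ z ≠ 8
Answer: WP = 3*z ≤ e - 8 ∧ z ≠ 8


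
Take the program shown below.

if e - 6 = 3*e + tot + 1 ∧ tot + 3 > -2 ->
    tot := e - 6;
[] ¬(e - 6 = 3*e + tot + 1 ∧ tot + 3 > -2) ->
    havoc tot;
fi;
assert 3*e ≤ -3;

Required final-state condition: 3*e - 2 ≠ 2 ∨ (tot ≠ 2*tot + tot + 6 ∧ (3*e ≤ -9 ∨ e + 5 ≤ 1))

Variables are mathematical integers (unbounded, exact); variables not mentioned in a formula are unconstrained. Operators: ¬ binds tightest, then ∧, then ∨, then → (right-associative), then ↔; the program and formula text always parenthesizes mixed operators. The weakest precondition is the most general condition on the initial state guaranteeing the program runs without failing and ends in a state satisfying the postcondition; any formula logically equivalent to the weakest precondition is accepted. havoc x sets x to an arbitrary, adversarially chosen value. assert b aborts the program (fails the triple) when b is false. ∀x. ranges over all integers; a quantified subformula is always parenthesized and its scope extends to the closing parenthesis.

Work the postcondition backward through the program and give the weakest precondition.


Working backward. After the program, the postcondition 3*e - 2 ≠ 2 ∨ (tot ≠ 2*tot + tot + 6 ∧ (3*e ≤ -9 ∨ e + 5 ≤ 1)) must hold; in canonical form it is 3*e ≠ 4 ∨ (2*tot ≠ -6 ∧ (3*e ≤ -9 ∨ e ≤ -4)).
Before assert 3*e ≤ -3: 3*e ≤ -3 ∧ (3*e ≠ 4 ∨ (2*tot ≠ -6 ∧ (3*e ≤ -9 ∨ e ≤ -4)))
Then branch requires 3*e ≤ -3 ∧ (3*e ≠ 4 ∨ (2*e ≠ 6 ∧ (3*e ≤ -9 ∨ e ≤ -4))); else branch requires ∀tot_1. (3*e ≤ -3 ∧ (3*e ≠ 4 ∨ (2*tot_1 ≠ -6 ∧ (3*e ≤ -9 ∨ e ≤ -4)))).
Before the if: ((2*e + tot = -7 ∧ tot > -5) → (3*e ≤ -3 ∧ (3*e ≠ 4 ∨ (2*e ≠ 6 ∧ (3*e ≤ -9 ∨ e ≤ -4))))) ∧ ((¬(2*e + tot = -7 ∧ tot > -5)) → (∀tot_1. (3*e ≤ -3 ∧ (3*e ≠ 4 ∨ (2*tot_1 ≠ -6 ∧ (3*e ≤ -9 ∨ e ≤ -4))))))
Answer: WP = ((2*e + tot = -7 ∧ tot > -5) → (3*e ≤ -3 ∧ (3*e ≠ 4 ∨ (2*e ≠ 6 ∧ (3*e ≤ -9 ∨ e ≤ -4))))) ∧ ((¬(2*e + tot = -7 ∧ tot > -5)) → (∀tot_1. (3*e ≤ -3 ∧ (3*e ≠ 4 ∨ (2*tot_1 ≠ -6 ∧ (3*e ≤ -9 ∨ e ≤ -4))))))


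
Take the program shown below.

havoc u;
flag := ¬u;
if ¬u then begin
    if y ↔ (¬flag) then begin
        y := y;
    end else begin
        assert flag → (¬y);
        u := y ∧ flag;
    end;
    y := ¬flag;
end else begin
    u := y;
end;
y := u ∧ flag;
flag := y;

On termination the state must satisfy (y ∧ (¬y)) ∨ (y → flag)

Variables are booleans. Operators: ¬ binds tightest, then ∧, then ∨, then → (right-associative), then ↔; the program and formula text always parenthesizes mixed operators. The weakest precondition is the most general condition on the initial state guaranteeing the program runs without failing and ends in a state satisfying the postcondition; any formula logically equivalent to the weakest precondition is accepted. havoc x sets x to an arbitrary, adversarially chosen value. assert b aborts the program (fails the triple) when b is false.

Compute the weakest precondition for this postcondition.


Working backward. After the program, the postcondition (y ∧ (¬y)) ∨ (y → flag) must hold; in canonical form it is y → flag.
Before flag := y: true
Before y := u ∧ flag: true
Then branch requires (¬(y ↔ (¬flag))) → (flag → (¬y)); else branch requires true.
Before the if: (¬u) → ((¬(y ↔ (¬flag))) → (flag → (¬y)))
Before flag := ¬u: (¬u) → ((¬(y ↔ u)) → ((¬u) → (¬y)))
Before havoc u: y → (¬y)
Answer: WP = y → (¬y)


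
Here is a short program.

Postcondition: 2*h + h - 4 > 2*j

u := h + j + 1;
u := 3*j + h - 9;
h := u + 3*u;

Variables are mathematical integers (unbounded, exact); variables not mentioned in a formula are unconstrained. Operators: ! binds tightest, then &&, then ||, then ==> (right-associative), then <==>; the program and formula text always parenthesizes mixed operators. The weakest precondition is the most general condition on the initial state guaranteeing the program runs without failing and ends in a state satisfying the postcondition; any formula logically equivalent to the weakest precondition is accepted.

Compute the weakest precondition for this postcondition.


Working backward. After the program, the postcondition 2*h + h - 4 > 2*j must hold; in canonical form it is 3*h > 2*j + 4.
Before h := u + 3*u: 12*u > 2*j + 4
Before u := 3*j + h - 9: 12*h + 34*j > 112
Before u := h + j + 1: 12*h + 34*j > 112
Answer: WP = 12*h + 34*j > 112


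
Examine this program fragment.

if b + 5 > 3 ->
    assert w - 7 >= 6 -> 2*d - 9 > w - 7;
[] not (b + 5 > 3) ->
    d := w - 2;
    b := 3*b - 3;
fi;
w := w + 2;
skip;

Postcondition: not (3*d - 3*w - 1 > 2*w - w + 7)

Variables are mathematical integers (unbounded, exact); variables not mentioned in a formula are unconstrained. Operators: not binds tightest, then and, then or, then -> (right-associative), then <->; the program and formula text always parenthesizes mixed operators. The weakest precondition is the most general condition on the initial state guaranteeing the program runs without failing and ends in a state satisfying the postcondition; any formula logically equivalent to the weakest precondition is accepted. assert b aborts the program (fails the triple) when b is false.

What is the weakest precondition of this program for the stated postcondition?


Working backward. After the program, the postcondition not (3*d - 3*w - 1 > 2*w - w + 7) must hold; in canonical form it is not (3*d > 4*w + 8).
Before skip: not (3*d > 4*w + 8)
Before w := w + 2: not (3*d > 4*w + 16)
Then branch requires (w >= 13 -> 2*d > w + 2) and (not (3*d > 4*w + 16)); else branch requires not (w < -22).
Before the if: (b > -2 -> ((w >= 13 -> 2*d > w + 2) and (not (3*d > 4*w + 16)))) and ((not (b > -2)) -> (not (w < -22)))
Answer: WP = (b > -2 -> ((w >= 13 -> 2*d > w + 2) and (not (3*d > 4*w + 16)))) and ((not (b > -2)) -> (not (w < -22)))


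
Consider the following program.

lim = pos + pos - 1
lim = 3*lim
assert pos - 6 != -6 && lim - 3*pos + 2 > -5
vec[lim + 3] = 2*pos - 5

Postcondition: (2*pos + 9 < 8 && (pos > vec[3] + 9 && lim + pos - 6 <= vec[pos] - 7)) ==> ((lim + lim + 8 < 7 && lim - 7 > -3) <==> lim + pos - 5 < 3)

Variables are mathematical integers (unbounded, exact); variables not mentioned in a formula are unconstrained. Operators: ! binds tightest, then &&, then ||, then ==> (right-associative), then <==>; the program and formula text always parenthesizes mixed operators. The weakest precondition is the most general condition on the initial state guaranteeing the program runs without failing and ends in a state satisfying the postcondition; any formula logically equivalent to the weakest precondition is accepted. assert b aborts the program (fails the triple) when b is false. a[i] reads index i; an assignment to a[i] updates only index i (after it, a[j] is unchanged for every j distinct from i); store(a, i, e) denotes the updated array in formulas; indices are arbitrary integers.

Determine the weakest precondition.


Working backward. After the program, the postcondition (2*pos + 9 < 8 && (pos > vec[3] + 9 && lim + pos - 6 <= vec[pos] - 7)) ==> ((lim + lim + 8 < 7 && lim - 7 > -3) <==> lim + pos - 5 < 3) must hold; in canonical form it is (2*pos < -1 && pos > vec[3] + 9 && lim + pos <= vec[pos] - 1) ==> ((2*lim < -1 && lim > 4) <==> lim + pos < 8).
Before vec[lim + 3] := 2*pos - 5: (2*pos < -1 && pos > store(vec, lim + 3, 2*pos - 5)[3] + 9 && lim + pos <= store(vec, lim + 3, 2*pos - 5)[pos] - 1) ==> ((2*lim < -1 && lim > 4) <==> lim + pos < 8)
Before assert pos - 6 != -6 && lim - 3*pos + 2 > -5: pos != 0 && lim > 3*pos - 7 && ((2*pos < -1 && pos > store(vec, lim + 3, 2*pos - 5)[3] + 9 && lim + pos <= store(vec, lim + 3, 2*pos - 5)[pos] - 1) ==> ((2*lim < -1 && lim > 4) <==> lim + pos < 8))
Before lim := 3*lim: pos != 0 && 3*lim > 3*pos - 7 && ((2*pos < -1 && pos > store(vec, 3*lim + 3, 2*pos - 5)[3] + 9 && 3*lim + pos <= store(vec, 3*lim + 3, 2*pos - 5)[pos] - 1) ==> ((6*lim < -1 && 3*lim > 4) <==> 3*lim + pos < 8))
Before lim := pos + pos - 1: pos != 0 && 3*pos > -4 && ((2*pos < -1 && pos > store(vec, 6*pos, 2*pos - 5)[3] + 9 && 7*pos <= store(vec, 6*pos, 2*pos - 5)[pos] + 2) ==> ((12*pos < 5 && 6*pos > 7) <==> 7*pos < 11))
Answer: WP = pos != 0 && 3*pos > -4 && ((2*pos < -1 && pos > store(vec, 6*pos, 2*pos - 5)[3] + 9 && 7*pos <= store(vec, 6*pos, 2*pos - 5)[pos] + 2) ==> ((12*pos < 5 && 6*pos > 7) <==> 7*pos < 11))
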